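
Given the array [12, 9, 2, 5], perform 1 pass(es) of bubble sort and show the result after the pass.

After pass 1: [9, 2, 5, 12] (3 swaps)
Total swaps: 3


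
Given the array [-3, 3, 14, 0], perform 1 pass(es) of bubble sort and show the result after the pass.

After pass 1: [-3, 3, 0, 14] (1 swaps)
Total swaps: 1


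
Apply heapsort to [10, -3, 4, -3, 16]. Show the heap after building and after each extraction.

Build heap: [16, 10, 4, -3, -3]
Extract 16: [10, -3, 4, -3, 16]
Extract 10: [4, -3, -3, 10, 16]
Extract 4: [-3, -3, 4, 10, 16]
Extract -3: [-3, -3, 4, 10, 16]


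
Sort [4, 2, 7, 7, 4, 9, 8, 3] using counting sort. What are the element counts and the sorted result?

Count array: [0, 0, 1, 1, 2, 0, 0, 2, 1, 1]
(count[i] = number of elements equal to i)
Cumulative count: [0, 0, 1, 2, 4, 4, 4, 6, 7, 8]
Sorted: [2, 3, 4, 4, 7, 7, 8, 9]


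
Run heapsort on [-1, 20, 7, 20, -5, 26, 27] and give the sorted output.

Build heap: [27, 20, 26, 20, -5, -1, 7]
Extract 27: [26, 20, 7, 20, -5, -1, 27]
Extract 26: [20, 20, 7, -1, -5, 26, 27]
Extract 20: [20, -1, 7, -5, 20, 26, 27]
Extract 20: [7, -1, -5, 20, 20, 26, 27]
Extract 7: [-1, -5, 7, 20, 20, 26, 27]
Extract -1: [-5, -1, 7, 20, 20, 26, 27]


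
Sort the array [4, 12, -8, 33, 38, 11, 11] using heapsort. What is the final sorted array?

Build heap: [38, 33, 11, 4, 12, -8, 11]
Extract 38: [33, 12, 11, 4, 11, -8, 38]
Extract 33: [12, 11, 11, 4, -8, 33, 38]
Extract 12: [11, 4, 11, -8, 12, 33, 38]
Extract 11: [11, 4, -8, 11, 12, 33, 38]
Extract 11: [4, -8, 11, 11, 12, 33, 38]
Extract 4: [-8, 4, 11, 11, 12, 33, 38]


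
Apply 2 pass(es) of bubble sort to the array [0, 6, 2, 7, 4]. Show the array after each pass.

After pass 1: [0, 2, 6, 4, 7] (2 swaps)
After pass 2: [0, 2, 4, 6, 7] (1 swaps)
Total swaps: 3


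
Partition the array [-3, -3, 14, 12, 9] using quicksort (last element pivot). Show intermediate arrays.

Partition 1: pivot=9 at index 2 -> [-3, -3, 9, 12, 14]
Partition 2: pivot=-3 at index 1 -> [-3, -3, 9, 12, 14]
Partition 3: pivot=14 at index 4 -> [-3, -3, 9, 12, 14]


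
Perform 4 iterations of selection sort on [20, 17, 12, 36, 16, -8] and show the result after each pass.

Pass 1: Select minimum -8 at index 5, swap -> [-8, 17, 12, 36, 16, 20]
Pass 2: Select minimum 12 at index 2, swap -> [-8, 12, 17, 36, 16, 20]
Pass 3: Select minimum 16 at index 4, swap -> [-8, 12, 16, 36, 17, 20]
Pass 4: Select minimum 17 at index 4, swap -> [-8, 12, 16, 17, 36, 20]


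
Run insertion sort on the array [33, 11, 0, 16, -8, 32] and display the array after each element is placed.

First element 33 is already 'sorted'
Insert 11: shifted 1 elements -> [11, 33, 0, 16, -8, 32]
Insert 0: shifted 2 elements -> [0, 11, 33, 16, -8, 32]
Insert 16: shifted 1 elements -> [0, 11, 16, 33, -8, 32]
Insert -8: shifted 4 elements -> [-8, 0, 11, 16, 33, 32]
Insert 32: shifted 1 elements -> [-8, 0, 11, 16, 32, 33]


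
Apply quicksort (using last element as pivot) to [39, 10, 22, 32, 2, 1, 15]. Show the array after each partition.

Partition 1: pivot=15 at index 3 -> [10, 2, 1, 15, 39, 22, 32]
Partition 2: pivot=1 at index 0 -> [1, 2, 10, 15, 39, 22, 32]
Partition 3: pivot=10 at index 2 -> [1, 2, 10, 15, 39, 22, 32]
Partition 4: pivot=32 at index 5 -> [1, 2, 10, 15, 22, 32, 39]


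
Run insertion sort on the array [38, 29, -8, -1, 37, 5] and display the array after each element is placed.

First element 38 is already 'sorted'
Insert 29: shifted 1 elements -> [29, 38, -8, -1, 37, 5]
Insert -8: shifted 2 elements -> [-8, 29, 38, -1, 37, 5]
Insert -1: shifted 2 elements -> [-8, -1, 29, 38, 37, 5]
Insert 37: shifted 1 elements -> [-8, -1, 29, 37, 38, 5]
Insert 5: shifted 3 elements -> [-8, -1, 5, 29, 37, 38]


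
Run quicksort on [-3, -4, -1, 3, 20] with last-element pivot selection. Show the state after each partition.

Partition 1: pivot=20 at index 4 -> [-3, -4, -1, 3, 20]
Partition 2: pivot=3 at index 3 -> [-3, -4, -1, 3, 20]
Partition 3: pivot=-1 at index 2 -> [-3, -4, -1, 3, 20]
Partition 4: pivot=-4 at index 0 -> [-4, -3, -1, 3, 20]


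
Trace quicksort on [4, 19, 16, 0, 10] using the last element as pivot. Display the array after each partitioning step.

Partition 1: pivot=10 at index 2 -> [4, 0, 10, 19, 16]
Partition 2: pivot=0 at index 0 -> [0, 4, 10, 19, 16]
Partition 3: pivot=16 at index 3 -> [0, 4, 10, 16, 19]


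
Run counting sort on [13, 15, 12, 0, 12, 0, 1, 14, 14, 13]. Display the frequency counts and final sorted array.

Count array: [2, 1, 0, 0, 0, 0, 0, 0, 0, 0, 0, 0, 2, 2, 2, 1]
(count[i] = number of elements equal to i)
Cumulative count: [2, 3, 3, 3, 3, 3, 3, 3, 3, 3, 3, 3, 5, 7, 9, 10]
Sorted: [0, 0, 1, 12, 12, 13, 13, 14, 14, 15]


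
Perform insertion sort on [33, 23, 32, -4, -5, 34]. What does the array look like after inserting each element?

First element 33 is already 'sorted'
Insert 23: shifted 1 elements -> [23, 33, 32, -4, -5, 34]
Insert 32: shifted 1 elements -> [23, 32, 33, -4, -5, 34]
Insert -4: shifted 3 elements -> [-4, 23, 32, 33, -5, 34]
Insert -5: shifted 4 elements -> [-5, -4, 23, 32, 33, 34]
Insert 34: shifted 0 elements -> [-5, -4, 23, 32, 33, 34]


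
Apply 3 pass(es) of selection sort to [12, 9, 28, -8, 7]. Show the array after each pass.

Pass 1: Select minimum -8 at index 3, swap -> [-8, 9, 28, 12, 7]
Pass 2: Select minimum 7 at index 4, swap -> [-8, 7, 28, 12, 9]
Pass 3: Select minimum 9 at index 4, swap -> [-8, 7, 9, 12, 28]


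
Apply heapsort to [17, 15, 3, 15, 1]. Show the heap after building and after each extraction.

Build heap: [17, 15, 3, 15, 1]
Extract 17: [15, 15, 3, 1, 17]
Extract 15: [15, 1, 3, 15, 17]
Extract 15: [3, 1, 15, 15, 17]
Extract 3: [1, 3, 15, 15, 17]


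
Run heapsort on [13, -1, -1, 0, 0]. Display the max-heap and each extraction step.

Build heap: [13, 0, -1, -1, 0]
Extract 13: [0, 0, -1, -1, 13]
Extract 0: [0, -1, -1, 0, 13]
Extract 0: [-1, -1, 0, 0, 13]
Extract -1: [-1, -1, 0, 0, 13]


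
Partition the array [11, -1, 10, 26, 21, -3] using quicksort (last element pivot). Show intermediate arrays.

Partition 1: pivot=-3 at index 0 -> [-3, -1, 10, 26, 21, 11]
Partition 2: pivot=11 at index 3 -> [-3, -1, 10, 11, 21, 26]
Partition 3: pivot=10 at index 2 -> [-3, -1, 10, 11, 21, 26]
Partition 4: pivot=26 at index 5 -> [-3, -1, 10, 11, 21, 26]


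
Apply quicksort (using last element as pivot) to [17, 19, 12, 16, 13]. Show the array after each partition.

Partition 1: pivot=13 at index 1 -> [12, 13, 17, 16, 19]
Partition 2: pivot=19 at index 4 -> [12, 13, 17, 16, 19]
Partition 3: pivot=16 at index 2 -> [12, 13, 16, 17, 19]


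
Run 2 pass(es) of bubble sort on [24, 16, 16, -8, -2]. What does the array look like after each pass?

After pass 1: [16, 16, -8, -2, 24] (4 swaps)
After pass 2: [16, -8, -2, 16, 24] (2 swaps)
Total swaps: 6


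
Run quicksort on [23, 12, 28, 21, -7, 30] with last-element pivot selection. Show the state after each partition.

Partition 1: pivot=30 at index 5 -> [23, 12, 28, 21, -7, 30]
Partition 2: pivot=-7 at index 0 -> [-7, 12, 28, 21, 23, 30]
Partition 3: pivot=23 at index 3 -> [-7, 12, 21, 23, 28, 30]
Partition 4: pivot=21 at index 2 -> [-7, 12, 21, 23, 28, 30]


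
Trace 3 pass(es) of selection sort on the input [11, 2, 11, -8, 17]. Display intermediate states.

Pass 1: Select minimum -8 at index 3, swap -> [-8, 2, 11, 11, 17]
Pass 2: Select minimum 2 at index 1, swap -> [-8, 2, 11, 11, 17]
Pass 3: Select minimum 11 at index 2, swap -> [-8, 2, 11, 11, 17]


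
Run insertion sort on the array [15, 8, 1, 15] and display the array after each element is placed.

First element 15 is already 'sorted'
Insert 8: shifted 1 elements -> [8, 15, 1, 15]
Insert 1: shifted 2 elements -> [1, 8, 15, 15]
Insert 15: shifted 0 elements -> [1, 8, 15, 15]


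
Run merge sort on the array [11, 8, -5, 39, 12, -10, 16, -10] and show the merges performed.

Divide and conquer:
  Merge [11] + [8] -> [8, 11]
  Merge [-5] + [39] -> [-5, 39]
  Merge [8, 11] + [-5, 39] -> [-5, 8, 11, 39]
  Merge [12] + [-10] -> [-10, 12]
  Merge [16] + [-10] -> [-10, 16]
  Merge [-10, 12] + [-10, 16] -> [-10, -10, 12, 16]
  Merge [-5, 8, 11, 39] + [-10, -10, 12, 16] -> [-10, -10, -5, 8, 11, 12, 16, 39]


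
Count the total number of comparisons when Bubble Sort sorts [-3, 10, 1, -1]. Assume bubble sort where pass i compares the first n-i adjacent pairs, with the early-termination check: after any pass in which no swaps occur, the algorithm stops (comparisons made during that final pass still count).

Pass 1: compare adjacent pairs (0,1)..(2,3) = 3 comparison(s), 2 swap(s) -> [-3, 1, -1, 10]
Pass 2: compare adjacent pairs (0,1)..(1,2) = 2 comparison(s), 1 swap(s) -> [-3, -1, 1, 10]
Pass 3: compare adjacent pairs (0,1)..(0,1) = 1 comparison(s), 0 swap(s) -> [-3, -1, 1, 10]
No swaps in this pass, so bubble sort stops here.
Total comparisons: 3 + 2 + 1 = 6


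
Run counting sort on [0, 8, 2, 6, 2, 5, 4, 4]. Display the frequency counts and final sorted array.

Count array: [1, 0, 2, 0, 2, 1, 1, 0, 1]
(count[i] = number of elements equal to i)
Cumulative count: [1, 1, 3, 3, 5, 6, 7, 7, 8]
Sorted: [0, 2, 2, 4, 4, 5, 6, 8]


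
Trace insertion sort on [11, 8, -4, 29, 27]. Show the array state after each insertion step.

First element 11 is already 'sorted'
Insert 8: shifted 1 elements -> [8, 11, -4, 29, 27]
Insert -4: shifted 2 elements -> [-4, 8, 11, 29, 27]
Insert 29: shifted 0 elements -> [-4, 8, 11, 29, 27]
Insert 27: shifted 1 elements -> [-4, 8, 11, 27, 29]


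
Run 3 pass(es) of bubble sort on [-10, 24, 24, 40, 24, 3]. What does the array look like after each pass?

After pass 1: [-10, 24, 24, 24, 3, 40] (2 swaps)
After pass 2: [-10, 24, 24, 3, 24, 40] (1 swaps)
After pass 3: [-10, 24, 3, 24, 24, 40] (1 swaps)
Total swaps: 4


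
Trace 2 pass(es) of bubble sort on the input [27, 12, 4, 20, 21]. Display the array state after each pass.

After pass 1: [12, 4, 20, 21, 27] (4 swaps)
After pass 2: [4, 12, 20, 21, 27] (1 swaps)
Total swaps: 5


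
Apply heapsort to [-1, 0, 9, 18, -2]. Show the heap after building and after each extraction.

Build heap: [18, 0, 9, -1, -2]
Extract 18: [9, 0, -2, -1, 18]
Extract 9: [0, -1, -2, 9, 18]
Extract 0: [-1, -2, 0, 9, 18]
Extract -1: [-2, -1, 0, 9, 18]


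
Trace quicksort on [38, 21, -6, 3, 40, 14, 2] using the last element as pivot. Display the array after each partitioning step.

Partition 1: pivot=2 at index 1 -> [-6, 2, 38, 3, 40, 14, 21]
Partition 2: pivot=21 at index 4 -> [-6, 2, 3, 14, 21, 38, 40]
Partition 3: pivot=14 at index 3 -> [-6, 2, 3, 14, 21, 38, 40]
Partition 4: pivot=40 at index 6 -> [-6, 2, 3, 14, 21, 38, 40]


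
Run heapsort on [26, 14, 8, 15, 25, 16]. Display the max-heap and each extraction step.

Build heap: [26, 25, 16, 15, 14, 8]
Extract 26: [25, 15, 16, 8, 14, 26]
Extract 25: [16, 15, 14, 8, 25, 26]
Extract 16: [15, 8, 14, 16, 25, 26]
Extract 15: [14, 8, 15, 16, 25, 26]
Extract 14: [8, 14, 15, 16, 25, 26]


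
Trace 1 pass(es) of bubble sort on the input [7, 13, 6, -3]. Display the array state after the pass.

After pass 1: [7, 6, -3, 13] (2 swaps)
Total swaps: 2


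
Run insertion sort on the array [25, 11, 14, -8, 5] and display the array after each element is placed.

First element 25 is already 'sorted'
Insert 11: shifted 1 elements -> [11, 25, 14, -8, 5]
Insert 14: shifted 1 elements -> [11, 14, 25, -8, 5]
Insert -8: shifted 3 elements -> [-8, 11, 14, 25, 5]
Insert 5: shifted 3 elements -> [-8, 5, 11, 14, 25]


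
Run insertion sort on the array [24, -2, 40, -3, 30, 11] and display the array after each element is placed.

First element 24 is already 'sorted'
Insert -2: shifted 1 elements -> [-2, 24, 40, -3, 30, 11]
Insert 40: shifted 0 elements -> [-2, 24, 40, -3, 30, 11]
Insert -3: shifted 3 elements -> [-3, -2, 24, 40, 30, 11]
Insert 30: shifted 1 elements -> [-3, -2, 24, 30, 40, 11]
Insert 11: shifted 3 elements -> [-3, -2, 11, 24, 30, 40]


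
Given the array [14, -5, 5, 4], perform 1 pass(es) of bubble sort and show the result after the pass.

After pass 1: [-5, 5, 4, 14] (3 swaps)
Total swaps: 3


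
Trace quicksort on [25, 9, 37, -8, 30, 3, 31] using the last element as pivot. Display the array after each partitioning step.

Partition 1: pivot=31 at index 5 -> [25, 9, -8, 30, 3, 31, 37]
Partition 2: pivot=3 at index 1 -> [-8, 3, 25, 30, 9, 31, 37]
Partition 3: pivot=9 at index 2 -> [-8, 3, 9, 30, 25, 31, 37]
Partition 4: pivot=25 at index 3 -> [-8, 3, 9, 25, 30, 31, 37]


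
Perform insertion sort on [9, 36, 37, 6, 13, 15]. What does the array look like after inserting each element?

First element 9 is already 'sorted'
Insert 36: shifted 0 elements -> [9, 36, 37, 6, 13, 15]
Insert 37: shifted 0 elements -> [9, 36, 37, 6, 13, 15]
Insert 6: shifted 3 elements -> [6, 9, 36, 37, 13, 15]
Insert 13: shifted 2 elements -> [6, 9, 13, 36, 37, 15]
Insert 15: shifted 2 elements -> [6, 9, 13, 15, 36, 37]


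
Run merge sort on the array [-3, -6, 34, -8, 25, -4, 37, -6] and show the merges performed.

Divide and conquer:
  Merge [-3] + [-6] -> [-6, -3]
  Merge [34] + [-8] -> [-8, 34]
  Merge [-6, -3] + [-8, 34] -> [-8, -6, -3, 34]
  Merge [25] + [-4] -> [-4, 25]
  Merge [37] + [-6] -> [-6, 37]
  Merge [-4, 25] + [-6, 37] -> [-6, -4, 25, 37]
  Merge [-8, -6, -3, 34] + [-6, -4, 25, 37] -> [-8, -6, -6, -4, -3, 25, 34, 37]


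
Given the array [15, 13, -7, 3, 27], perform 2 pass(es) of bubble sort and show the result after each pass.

After pass 1: [13, -7, 3, 15, 27] (3 swaps)
After pass 2: [-7, 3, 13, 15, 27] (2 swaps)
Total swaps: 5


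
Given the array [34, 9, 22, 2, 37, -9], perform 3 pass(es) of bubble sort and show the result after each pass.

After pass 1: [9, 22, 2, 34, -9, 37] (4 swaps)
After pass 2: [9, 2, 22, -9, 34, 37] (2 swaps)
After pass 3: [2, 9, -9, 22, 34, 37] (2 swaps)
Total swaps: 8


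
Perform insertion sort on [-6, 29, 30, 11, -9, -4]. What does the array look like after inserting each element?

First element -6 is already 'sorted'
Insert 29: shifted 0 elements -> [-6, 29, 30, 11, -9, -4]
Insert 30: shifted 0 elements -> [-6, 29, 30, 11, -9, -4]
Insert 11: shifted 2 elements -> [-6, 11, 29, 30, -9, -4]
Insert -9: shifted 4 elements -> [-9, -6, 11, 29, 30, -4]
Insert -4: shifted 3 elements -> [-9, -6, -4, 11, 29, 30]


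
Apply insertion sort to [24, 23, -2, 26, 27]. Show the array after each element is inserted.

First element 24 is already 'sorted'
Insert 23: shifted 1 elements -> [23, 24, -2, 26, 27]
Insert -2: shifted 2 elements -> [-2, 23, 24, 26, 27]
Insert 26: shifted 0 elements -> [-2, 23, 24, 26, 27]
Insert 27: shifted 0 elements -> [-2, 23, 24, 26, 27]


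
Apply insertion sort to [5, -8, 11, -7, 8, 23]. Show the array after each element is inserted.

First element 5 is already 'sorted'
Insert -8: shifted 1 elements -> [-8, 5, 11, -7, 8, 23]
Insert 11: shifted 0 elements -> [-8, 5, 11, -7, 8, 23]
Insert -7: shifted 2 elements -> [-8, -7, 5, 11, 8, 23]
Insert 8: shifted 1 elements -> [-8, -7, 5, 8, 11, 23]
Insert 23: shifted 0 elements -> [-8, -7, 5, 8, 11, 23]


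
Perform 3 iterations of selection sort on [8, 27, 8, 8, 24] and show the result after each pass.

Pass 1: Select minimum 8 at index 0, swap -> [8, 27, 8, 8, 24]
Pass 2: Select minimum 8 at index 2, swap -> [8, 8, 27, 8, 24]
Pass 3: Select minimum 8 at index 3, swap -> [8, 8, 8, 27, 24]


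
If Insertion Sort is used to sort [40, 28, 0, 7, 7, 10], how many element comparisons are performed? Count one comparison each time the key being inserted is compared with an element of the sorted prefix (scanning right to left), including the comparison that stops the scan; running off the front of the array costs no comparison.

Insert 28: 40 > 28 (shift), reached front = 1 comparison(s) -> [28, 40, 0, 7, 7, 10]
Insert 0: 40 > 0 (shift), 28 > 0 (shift), reached front = 2 comparison(s) -> [0, 28, 40, 7, 7, 10]
Insert 7: 40 > 7 (shift), 28 > 7 (shift), 0 <= 7 (stop) = 3 comparison(s) -> [0, 7, 28, 40, 7, 10]
Insert 7: 40 > 7 (shift), 28 > 7 (shift), 7 <= 7 (stop) = 3 comparison(s) -> [0, 7, 7, 28, 40, 10]
Insert 10: 40 > 10 (shift), 28 > 10 (shift), 7 <= 10 (stop) = 3 comparison(s) -> [0, 7, 7, 10, 28, 40]
Total comparisons: 1 + 2 + 3 + 3 + 3 = 12


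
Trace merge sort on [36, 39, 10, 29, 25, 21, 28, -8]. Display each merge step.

Divide and conquer:
  Merge [36] + [39] -> [36, 39]
  Merge [10] + [29] -> [10, 29]
  Merge [36, 39] + [10, 29] -> [10, 29, 36, 39]
  Merge [25] + [21] -> [21, 25]
  Merge [28] + [-8] -> [-8, 28]
  Merge [21, 25] + [-8, 28] -> [-8, 21, 25, 28]
  Merge [10, 29, 36, 39] + [-8, 21, 25, 28] -> [-8, 10, 21, 25, 28, 29, 36, 39]


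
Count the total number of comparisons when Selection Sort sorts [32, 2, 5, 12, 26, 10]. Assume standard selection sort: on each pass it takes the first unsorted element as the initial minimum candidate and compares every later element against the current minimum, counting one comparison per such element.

Pass 1: scan indices 1..5 for the minimum = 5 comparison(s); min is 2, place at index 0 -> [2, 32, 5, 12, 26, 10]
Pass 2: scan indices 2..5 for the minimum = 4 comparison(s); min is 5, place at index 1 -> [2, 5, 32, 12, 26, 10]
Pass 3: scan indices 3..5 for the minimum = 3 comparison(s); min is 10, place at index 2 -> [2, 5, 10, 12, 26, 32]
Pass 4: scan indices 4..5 for the minimum = 2 comparison(s); min is 12, place at index 3 -> [2, 5, 10, 12, 26, 32]
Pass 5: scan indices 5..5 for the minimum = 1 comparison(s); min is 26, place at index 4 -> [2, 5, 10, 12, 26, 32]
Selection sort always scans the whole unsorted suffix, so the count is (n-1) + (n-2) + ... + 1 = n(n-1)/2 = 6*5/2 = 15 regardless of the input order.
Total comparisons: 5 + 4 + 3 + 2 + 1 = 15


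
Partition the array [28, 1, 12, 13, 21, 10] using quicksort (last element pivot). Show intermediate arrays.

Partition 1: pivot=10 at index 1 -> [1, 10, 12, 13, 21, 28]
Partition 2: pivot=28 at index 5 -> [1, 10, 12, 13, 21, 28]
Partition 3: pivot=21 at index 4 -> [1, 10, 12, 13, 21, 28]
Partition 4: pivot=13 at index 3 -> [1, 10, 12, 13, 21, 28]


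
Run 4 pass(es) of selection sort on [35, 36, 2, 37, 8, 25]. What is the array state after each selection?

Pass 1: Select minimum 2 at index 2, swap -> [2, 36, 35, 37, 8, 25]
Pass 2: Select minimum 8 at index 4, swap -> [2, 8, 35, 37, 36, 25]
Pass 3: Select minimum 25 at index 5, swap -> [2, 8, 25, 37, 36, 35]
Pass 4: Select minimum 35 at index 5, swap -> [2, 8, 25, 35, 36, 37]


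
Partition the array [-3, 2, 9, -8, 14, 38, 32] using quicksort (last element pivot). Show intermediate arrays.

Partition 1: pivot=32 at index 5 -> [-3, 2, 9, -8, 14, 32, 38]
Partition 2: pivot=14 at index 4 -> [-3, 2, 9, -8, 14, 32, 38]
Partition 3: pivot=-8 at index 0 -> [-8, 2, 9, -3, 14, 32, 38]
Partition 4: pivot=-3 at index 1 -> [-8, -3, 9, 2, 14, 32, 38]
Partition 5: pivot=2 at index 2 -> [-8, -3, 2, 9, 14, 32, 38]


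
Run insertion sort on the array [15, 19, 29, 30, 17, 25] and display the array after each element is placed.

First element 15 is already 'sorted'
Insert 19: shifted 0 elements -> [15, 19, 29, 30, 17, 25]
Insert 29: shifted 0 elements -> [15, 19, 29, 30, 17, 25]
Insert 30: shifted 0 elements -> [15, 19, 29, 30, 17, 25]
Insert 17: shifted 3 elements -> [15, 17, 19, 29, 30, 25]
Insert 25: shifted 2 elements -> [15, 17, 19, 25, 29, 30]


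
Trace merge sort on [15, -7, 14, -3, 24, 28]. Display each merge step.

Divide and conquer:
  Merge [-7] + [14] -> [-7, 14]
  Merge [15] + [-7, 14] -> [-7, 14, 15]
  Merge [24] + [28] -> [24, 28]
  Merge [-3] + [24, 28] -> [-3, 24, 28]
  Merge [-7, 14, 15] + [-3, 24, 28] -> [-7, -3, 14, 15, 24, 28]


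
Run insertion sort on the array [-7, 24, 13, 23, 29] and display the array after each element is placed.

First element -7 is already 'sorted'
Insert 24: shifted 0 elements -> [-7, 24, 13, 23, 29]
Insert 13: shifted 1 elements -> [-7, 13, 24, 23, 29]
Insert 23: shifted 1 elements -> [-7, 13, 23, 24, 29]
Insert 29: shifted 0 elements -> [-7, 13, 23, 24, 29]


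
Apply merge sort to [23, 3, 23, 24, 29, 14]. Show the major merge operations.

Divide and conquer:
  Merge [3] + [23] -> [3, 23]
  Merge [23] + [3, 23] -> [3, 23, 23]
  Merge [29] + [14] -> [14, 29]
  Merge [24] + [14, 29] -> [14, 24, 29]
  Merge [3, 23, 23] + [14, 24, 29] -> [3, 14, 23, 23, 24, 29]


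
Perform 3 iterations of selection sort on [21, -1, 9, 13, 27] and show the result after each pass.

Pass 1: Select minimum -1 at index 1, swap -> [-1, 21, 9, 13, 27]
Pass 2: Select minimum 9 at index 2, swap -> [-1, 9, 21, 13, 27]
Pass 3: Select minimum 13 at index 3, swap -> [-1, 9, 13, 21, 27]


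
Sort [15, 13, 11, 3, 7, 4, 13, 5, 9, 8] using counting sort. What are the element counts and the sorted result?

Count array: [0, 0, 0, 1, 1, 1, 0, 1, 1, 1, 0, 1, 0, 2, 0, 1]
(count[i] = number of elements equal to i)
Cumulative count: [0, 0, 0, 1, 2, 3, 3, 4, 5, 6, 6, 7, 7, 9, 9, 10]
Sorted: [3, 4, 5, 7, 8, 9, 11, 13, 13, 15]


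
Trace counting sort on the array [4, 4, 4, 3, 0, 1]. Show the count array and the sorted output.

Count array: [1, 1, 0, 1, 3]
(count[i] = number of elements equal to i)
Cumulative count: [1, 2, 2, 3, 6]
Sorted: [0, 1, 3, 4, 4, 4]


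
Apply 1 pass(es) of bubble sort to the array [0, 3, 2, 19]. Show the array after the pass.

After pass 1: [0, 2, 3, 19] (1 swaps)
Total swaps: 1


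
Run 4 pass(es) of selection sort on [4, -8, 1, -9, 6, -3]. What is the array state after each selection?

Pass 1: Select minimum -9 at index 3, swap -> [-9, -8, 1, 4, 6, -3]
Pass 2: Select minimum -8 at index 1, swap -> [-9, -8, 1, 4, 6, -3]
Pass 3: Select minimum -3 at index 5, swap -> [-9, -8, -3, 4, 6, 1]
Pass 4: Select minimum 1 at index 5, swap -> [-9, -8, -3, 1, 6, 4]


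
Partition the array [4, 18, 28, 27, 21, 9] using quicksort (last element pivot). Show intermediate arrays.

Partition 1: pivot=9 at index 1 -> [4, 9, 28, 27, 21, 18]
Partition 2: pivot=18 at index 2 -> [4, 9, 18, 27, 21, 28]
Partition 3: pivot=28 at index 5 -> [4, 9, 18, 27, 21, 28]
Partition 4: pivot=21 at index 3 -> [4, 9, 18, 21, 27, 28]


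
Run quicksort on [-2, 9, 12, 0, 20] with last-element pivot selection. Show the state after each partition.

Partition 1: pivot=20 at index 4 -> [-2, 9, 12, 0, 20]
Partition 2: pivot=0 at index 1 -> [-2, 0, 12, 9, 20]
Partition 3: pivot=9 at index 2 -> [-2, 0, 9, 12, 20]


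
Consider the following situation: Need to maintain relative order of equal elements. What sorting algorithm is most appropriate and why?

Best choice: Merge sort or Insertion sort
Reason: Both are stable; quicksort and heapsort are not stable


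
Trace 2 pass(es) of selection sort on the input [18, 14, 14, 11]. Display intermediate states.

Pass 1: Select minimum 11 at index 3, swap -> [11, 14, 14, 18]
Pass 2: Select minimum 14 at index 1, swap -> [11, 14, 14, 18]


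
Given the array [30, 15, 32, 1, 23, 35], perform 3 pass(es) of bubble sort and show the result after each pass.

After pass 1: [15, 30, 1, 23, 32, 35] (3 swaps)
After pass 2: [15, 1, 23, 30, 32, 35] (2 swaps)
After pass 3: [1, 15, 23, 30, 32, 35] (1 swaps)
Total swaps: 6


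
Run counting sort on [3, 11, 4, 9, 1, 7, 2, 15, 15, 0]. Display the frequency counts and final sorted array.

Count array: [1, 1, 1, 1, 1, 0, 0, 1, 0, 1, 0, 1, 0, 0, 0, 2]
(count[i] = number of elements equal to i)
Cumulative count: [1, 2, 3, 4, 5, 5, 5, 6, 6, 7, 7, 8, 8, 8, 8, 10]
Sorted: [0, 1, 2, 3, 4, 7, 9, 11, 15, 15]


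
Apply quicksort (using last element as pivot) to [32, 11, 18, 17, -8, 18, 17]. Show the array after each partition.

Partition 1: pivot=17 at index 3 -> [11, 17, -8, 17, 18, 18, 32]
Partition 2: pivot=-8 at index 0 -> [-8, 17, 11, 17, 18, 18, 32]
Partition 3: pivot=11 at index 1 -> [-8, 11, 17, 17, 18, 18, 32]
Partition 4: pivot=32 at index 6 -> [-8, 11, 17, 17, 18, 18, 32]
Partition 5: pivot=18 at index 5 -> [-8, 11, 17, 17, 18, 18, 32]


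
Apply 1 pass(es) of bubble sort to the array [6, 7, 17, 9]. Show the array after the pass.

After pass 1: [6, 7, 9, 17] (1 swaps)
Total swaps: 1


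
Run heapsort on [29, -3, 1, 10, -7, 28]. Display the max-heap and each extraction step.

Build heap: [29, 10, 28, -3, -7, 1]
Extract 29: [28, 10, 1, -3, -7, 29]
Extract 28: [10, -3, 1, -7, 28, 29]
Extract 10: [1, -3, -7, 10, 28, 29]
Extract 1: [-3, -7, 1, 10, 28, 29]
Extract -3: [-7, -3, 1, 10, 28, 29]


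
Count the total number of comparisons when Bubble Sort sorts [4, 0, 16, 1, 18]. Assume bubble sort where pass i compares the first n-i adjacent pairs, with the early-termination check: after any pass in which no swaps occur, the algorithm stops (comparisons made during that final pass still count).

Pass 1: compare adjacent pairs (0,1)..(3,4) = 4 comparison(s), 2 swap(s) -> [0, 4, 1, 16, 18]
Pass 2: compare adjacent pairs (0,1)..(2,3) = 3 comparison(s), 1 swap(s) -> [0, 1, 4, 16, 18]
Pass 3: compare adjacent pairs (0,1)..(1,2) = 2 comparison(s), 0 swap(s) -> [0, 1, 4, 16, 18]
No swaps in this pass, so bubble sort stops here.
Total comparisons: 4 + 3 + 2 = 9


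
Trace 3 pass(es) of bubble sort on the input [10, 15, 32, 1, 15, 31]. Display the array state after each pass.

After pass 1: [10, 15, 1, 15, 31, 32] (3 swaps)
After pass 2: [10, 1, 15, 15, 31, 32] (1 swaps)
After pass 3: [1, 10, 15, 15, 31, 32] (1 swaps)
Total swaps: 5


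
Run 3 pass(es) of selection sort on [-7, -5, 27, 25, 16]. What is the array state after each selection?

Pass 1: Select minimum -7 at index 0, swap -> [-7, -5, 27, 25, 16]
Pass 2: Select minimum -5 at index 1, swap -> [-7, -5, 27, 25, 16]
Pass 3: Select minimum 16 at index 4, swap -> [-7, -5, 16, 25, 27]


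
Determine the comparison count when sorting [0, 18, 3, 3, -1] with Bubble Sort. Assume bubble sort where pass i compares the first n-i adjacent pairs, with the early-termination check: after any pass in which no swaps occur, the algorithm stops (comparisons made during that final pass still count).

Pass 1: compare adjacent pairs (0,1)..(3,4) = 4 comparison(s), 3 swap(s) -> [0, 3, 3, -1, 18]
Pass 2: compare adjacent pairs (0,1)..(2,3) = 3 comparison(s), 1 swap(s) -> [0, 3, -1, 3, 18]
Pass 3: compare adjacent pairs (0,1)..(1,2) = 2 comparison(s), 1 swap(s) -> [0, -1, 3, 3, 18]
Pass 4: compare adjacent pairs (0,1)..(0,1) = 1 comparison(s), 1 swap(s) -> [-1, 0, 3, 3, 18]
Every pass made at least one swap, so all n-1 passes run.
Total comparisons: 4 + 3 + 2 + 1 = 10


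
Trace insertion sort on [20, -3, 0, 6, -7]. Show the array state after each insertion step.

First element 20 is already 'sorted'
Insert -3: shifted 1 elements -> [-3, 20, 0, 6, -7]
Insert 0: shifted 1 elements -> [-3, 0, 20, 6, -7]
Insert 6: shifted 1 elements -> [-3, 0, 6, 20, -7]
Insert -7: shifted 4 elements -> [-7, -3, 0, 6, 20]


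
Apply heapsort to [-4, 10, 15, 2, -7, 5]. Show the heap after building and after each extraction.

Build heap: [15, 10, 5, 2, -7, -4]
Extract 15: [10, 2, 5, -4, -7, 15]
Extract 10: [5, 2, -7, -4, 10, 15]
Extract 5: [2, -4, -7, 5, 10, 15]
Extract 2: [-4, -7, 2, 5, 10, 15]
Extract -4: [-7, -4, 2, 5, 10, 15]


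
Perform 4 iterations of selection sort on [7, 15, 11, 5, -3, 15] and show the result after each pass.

Pass 1: Select minimum -3 at index 4, swap -> [-3, 15, 11, 5, 7, 15]
Pass 2: Select minimum 5 at index 3, swap -> [-3, 5, 11, 15, 7, 15]
Pass 3: Select minimum 7 at index 4, swap -> [-3, 5, 7, 15, 11, 15]
Pass 4: Select minimum 11 at index 4, swap -> [-3, 5, 7, 11, 15, 15]


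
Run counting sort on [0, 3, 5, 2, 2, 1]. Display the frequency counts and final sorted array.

Count array: [1, 1, 2, 1, 0, 1]
(count[i] = number of elements equal to i)
Cumulative count: [1, 2, 4, 5, 5, 6]
Sorted: [0, 1, 2, 2, 3, 5]


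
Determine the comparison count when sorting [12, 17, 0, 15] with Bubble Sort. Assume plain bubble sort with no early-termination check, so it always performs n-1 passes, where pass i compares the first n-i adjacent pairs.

Pass 1: compare adjacent pairs (0,1)..(2,3) = 3 comparison(s), 2 swap(s) -> [12, 0, 15, 17]
Pass 2: compare adjacent pairs (0,1)..(1,2) = 2 comparison(s), 1 swap(s) -> [0, 12, 15, 17]
Pass 3: compare adjacent pairs (0,1)..(0,1) = 1 comparison(s), 0 swap(s) -> [0, 12, 15, 17]
Total comparisons: 3 + 2 + 1 = 6


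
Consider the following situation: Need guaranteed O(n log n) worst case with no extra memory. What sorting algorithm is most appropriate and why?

Best choice: Heapsort
Reason: Heapsort is O(n log n) worst case and sorts in-place; quicksort can degrade to O(n^2)


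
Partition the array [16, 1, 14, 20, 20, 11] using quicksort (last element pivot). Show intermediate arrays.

Partition 1: pivot=11 at index 1 -> [1, 11, 14, 20, 20, 16]
Partition 2: pivot=16 at index 3 -> [1, 11, 14, 16, 20, 20]
Partition 3: pivot=20 at index 5 -> [1, 11, 14, 16, 20, 20]


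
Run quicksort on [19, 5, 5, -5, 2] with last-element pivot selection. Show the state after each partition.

Partition 1: pivot=2 at index 1 -> [-5, 2, 5, 19, 5]
Partition 2: pivot=5 at index 3 -> [-5, 2, 5, 5, 19]


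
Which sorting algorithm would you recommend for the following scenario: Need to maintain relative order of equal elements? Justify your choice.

Best choice: Merge sort or Insertion sort
Reason: Both are stable; quicksort and heapsort are not stable


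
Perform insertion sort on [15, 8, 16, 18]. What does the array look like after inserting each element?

First element 15 is already 'sorted'
Insert 8: shifted 1 elements -> [8, 15, 16, 18]
Insert 16: shifted 0 elements -> [8, 15, 16, 18]
Insert 18: shifted 0 elements -> [8, 15, 16, 18]


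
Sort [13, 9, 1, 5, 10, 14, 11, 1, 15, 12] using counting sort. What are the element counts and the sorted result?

Count array: [0, 2, 0, 0, 0, 1, 0, 0, 0, 1, 1, 1, 1, 1, 1, 1]
(count[i] = number of elements equal to i)
Cumulative count: [0, 2, 2, 2, 2, 3, 3, 3, 3, 4, 5, 6, 7, 8, 9, 10]
Sorted: [1, 1, 5, 9, 10, 11, 12, 13, 14, 15]


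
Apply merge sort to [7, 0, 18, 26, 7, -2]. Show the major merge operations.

Divide and conquer:
  Merge [0] + [18] -> [0, 18]
  Merge [7] + [0, 18] -> [0, 7, 18]
  Merge [7] + [-2] -> [-2, 7]
  Merge [26] + [-2, 7] -> [-2, 7, 26]
  Merge [0, 7, 18] + [-2, 7, 26] -> [-2, 0, 7, 7, 18, 26]


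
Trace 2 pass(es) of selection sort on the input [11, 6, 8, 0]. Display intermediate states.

Pass 1: Select minimum 0 at index 3, swap -> [0, 6, 8, 11]
Pass 2: Select minimum 6 at index 1, swap -> [0, 6, 8, 11]


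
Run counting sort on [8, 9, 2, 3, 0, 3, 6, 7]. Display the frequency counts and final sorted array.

Count array: [1, 0, 1, 2, 0, 0, 1, 1, 1, 1]
(count[i] = number of elements equal to i)
Cumulative count: [1, 1, 2, 4, 4, 4, 5, 6, 7, 8]
Sorted: [0, 2, 3, 3, 6, 7, 8, 9]


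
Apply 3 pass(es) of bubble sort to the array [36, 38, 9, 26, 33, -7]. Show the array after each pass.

After pass 1: [36, 9, 26, 33, -7, 38] (4 swaps)
After pass 2: [9, 26, 33, -7, 36, 38] (4 swaps)
After pass 3: [9, 26, -7, 33, 36, 38] (1 swaps)
Total swaps: 9


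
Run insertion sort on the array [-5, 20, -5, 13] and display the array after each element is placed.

First element -5 is already 'sorted'
Insert 20: shifted 0 elements -> [-5, 20, -5, 13]
Insert -5: shifted 1 elements -> [-5, -5, 20, 13]
Insert 13: shifted 1 elements -> [-5, -5, 13, 20]


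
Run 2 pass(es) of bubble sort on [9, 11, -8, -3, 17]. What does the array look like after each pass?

After pass 1: [9, -8, -3, 11, 17] (2 swaps)
After pass 2: [-8, -3, 9, 11, 17] (2 swaps)
Total swaps: 4


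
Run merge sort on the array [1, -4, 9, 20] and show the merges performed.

Divide and conquer:
  Merge [1] + [-4] -> [-4, 1]
  Merge [9] + [20] -> [9, 20]
  Merge [-4, 1] + [9, 20] -> [-4, 1, 9, 20]


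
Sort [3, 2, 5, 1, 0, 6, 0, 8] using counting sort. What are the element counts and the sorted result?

Count array: [2, 1, 1, 1, 0, 1, 1, 0, 1]
(count[i] = number of elements equal to i)
Cumulative count: [2, 3, 4, 5, 5, 6, 7, 7, 8]
Sorted: [0, 0, 1, 2, 3, 5, 6, 8]


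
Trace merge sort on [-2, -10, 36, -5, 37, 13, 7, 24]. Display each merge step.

Divide and conquer:
  Merge [-2] + [-10] -> [-10, -2]
  Merge [36] + [-5] -> [-5, 36]
  Merge [-10, -2] + [-5, 36] -> [-10, -5, -2, 36]
  Merge [37] + [13] -> [13, 37]
  Merge [7] + [24] -> [7, 24]
  Merge [13, 37] + [7, 24] -> [7, 13, 24, 37]
  Merge [-10, -5, -2, 36] + [7, 13, 24, 37] -> [-10, -5, -2, 7, 13, 24, 36, 37]


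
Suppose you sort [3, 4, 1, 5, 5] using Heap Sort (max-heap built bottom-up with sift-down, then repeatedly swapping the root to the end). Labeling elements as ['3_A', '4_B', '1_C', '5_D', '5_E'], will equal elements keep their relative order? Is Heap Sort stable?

Trace Heap Sort on the labeled array (the key is the number; the letter only tracks identity):
  Build max-heap: [5_D, 5_E, 1_C, 4_B, 3_A]
  Swap root 5_D to index 4, re-heapify first 4 -> [5_E, 4_B, 1_C, 3_A, 5_D]
  Swap root 5_E to index 3, re-heapify first 3 -> [4_B, 3_A, 1_C, 5_E, 5_D]
  Swap root 4_B to index 2, re-heapify first 2 -> [3_A, 1_C, 4_B, 5_E, 5_D]
  Swap root 3_A to index 1, re-heapify first 1 -> [1_C, 3_A, 4_B, 5_E, 5_D]
Final order: [1_C, 3_A, 4_B, 5_E, 5_D]
Equal keys:
  value 5: originally 5_D, 5_E; after sorting 5_E, 5_D -> order changed
Equal keys were reordered, so Heap Sort is not stable: heap construction and root-to-end swaps move elements without regard to the original order of equal keys. (One such input is enough; an unstable sort may happen to preserve order on other inputs, but it gives no guarantee.)
Answer: Not stable


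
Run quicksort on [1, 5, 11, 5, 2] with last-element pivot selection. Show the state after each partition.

Partition 1: pivot=2 at index 1 -> [1, 2, 11, 5, 5]
Partition 2: pivot=5 at index 3 -> [1, 2, 5, 5, 11]


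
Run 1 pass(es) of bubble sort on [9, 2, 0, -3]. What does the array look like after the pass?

After pass 1: [2, 0, -3, 9] (3 swaps)
Total swaps: 3


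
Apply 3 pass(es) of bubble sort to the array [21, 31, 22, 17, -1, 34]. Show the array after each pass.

After pass 1: [21, 22, 17, -1, 31, 34] (3 swaps)
After pass 2: [21, 17, -1, 22, 31, 34] (2 swaps)
After pass 3: [17, -1, 21, 22, 31, 34] (2 swaps)
Total swaps: 7


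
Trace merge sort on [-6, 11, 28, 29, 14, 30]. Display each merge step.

Divide and conquer:
  Merge [11] + [28] -> [11, 28]
  Merge [-6] + [11, 28] -> [-6, 11, 28]
  Merge [14] + [30] -> [14, 30]
  Merge [29] + [14, 30] -> [14, 29, 30]
  Merge [-6, 11, 28] + [14, 29, 30] -> [-6, 11, 14, 28, 29, 30]


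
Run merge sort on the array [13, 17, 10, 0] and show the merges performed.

Divide and conquer:
  Merge [13] + [17] -> [13, 17]
  Merge [10] + [0] -> [0, 10]
  Merge [13, 17] + [0, 10] -> [0, 10, 13, 17]


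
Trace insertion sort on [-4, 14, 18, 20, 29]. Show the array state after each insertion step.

First element -4 is already 'sorted'
Insert 14: shifted 0 elements -> [-4, 14, 18, 20, 29]
Insert 18: shifted 0 elements -> [-4, 14, 18, 20, 29]
Insert 20: shifted 0 elements -> [-4, 14, 18, 20, 29]
Insert 29: shifted 0 elements -> [-4, 14, 18, 20, 29]


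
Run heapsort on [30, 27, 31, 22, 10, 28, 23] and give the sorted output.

Build heap: [31, 27, 30, 22, 10, 28, 23]
Extract 31: [30, 27, 28, 22, 10, 23, 31]
Extract 30: [28, 27, 23, 22, 10, 30, 31]
Extract 28: [27, 22, 23, 10, 28, 30, 31]
Extract 27: [23, 22, 10, 27, 28, 30, 31]
Extract 23: [22, 10, 23, 27, 28, 30, 31]
Extract 22: [10, 22, 23, 27, 28, 30, 31]


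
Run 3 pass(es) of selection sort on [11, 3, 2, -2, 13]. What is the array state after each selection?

Pass 1: Select minimum -2 at index 3, swap -> [-2, 3, 2, 11, 13]
Pass 2: Select minimum 2 at index 2, swap -> [-2, 2, 3, 11, 13]
Pass 3: Select minimum 3 at index 2, swap -> [-2, 2, 3, 11, 13]


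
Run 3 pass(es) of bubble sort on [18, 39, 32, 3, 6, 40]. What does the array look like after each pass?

After pass 1: [18, 32, 3, 6, 39, 40] (3 swaps)
After pass 2: [18, 3, 6, 32, 39, 40] (2 swaps)
After pass 3: [3, 6, 18, 32, 39, 40] (2 swaps)
Total swaps: 7


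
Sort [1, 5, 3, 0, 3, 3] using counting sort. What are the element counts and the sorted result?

Count array: [1, 1, 0, 3, 0, 1]
(count[i] = number of elements equal to i)
Cumulative count: [1, 2, 2, 5, 5, 6]
Sorted: [0, 1, 3, 3, 3, 5]


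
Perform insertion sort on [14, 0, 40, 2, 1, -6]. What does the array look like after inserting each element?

First element 14 is already 'sorted'
Insert 0: shifted 1 elements -> [0, 14, 40, 2, 1, -6]
Insert 40: shifted 0 elements -> [0, 14, 40, 2, 1, -6]
Insert 2: shifted 2 elements -> [0, 2, 14, 40, 1, -6]
Insert 1: shifted 3 elements -> [0, 1, 2, 14, 40, -6]
Insert -6: shifted 5 elements -> [-6, 0, 1, 2, 14, 40]


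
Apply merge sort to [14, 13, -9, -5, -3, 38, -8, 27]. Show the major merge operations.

Divide and conquer:
  Merge [14] + [13] -> [13, 14]
  Merge [-9] + [-5] -> [-9, -5]
  Merge [13, 14] + [-9, -5] -> [-9, -5, 13, 14]
  Merge [-3] + [38] -> [-3, 38]
  Merge [-8] + [27] -> [-8, 27]
  Merge [-3, 38] + [-8, 27] -> [-8, -3, 27, 38]
  Merge [-9, -5, 13, 14] + [-8, -3, 27, 38] -> [-9, -8, -5, -3, 13, 14, 27, 38]


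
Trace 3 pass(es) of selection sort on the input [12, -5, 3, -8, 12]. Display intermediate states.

Pass 1: Select minimum -8 at index 3, swap -> [-8, -5, 3, 12, 12]
Pass 2: Select minimum -5 at index 1, swap -> [-8, -5, 3, 12, 12]
Pass 3: Select minimum 3 at index 2, swap -> [-8, -5, 3, 12, 12]


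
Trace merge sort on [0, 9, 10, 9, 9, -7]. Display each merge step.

Divide and conquer:
  Merge [9] + [10] -> [9, 10]
  Merge [0] + [9, 10] -> [0, 9, 10]
  Merge [9] + [-7] -> [-7, 9]
  Merge [9] + [-7, 9] -> [-7, 9, 9]
  Merge [0, 9, 10] + [-7, 9, 9] -> [-7, 0, 9, 9, 9, 10]


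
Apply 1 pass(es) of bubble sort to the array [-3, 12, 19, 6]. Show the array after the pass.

After pass 1: [-3, 12, 6, 19] (1 swaps)
Total swaps: 1


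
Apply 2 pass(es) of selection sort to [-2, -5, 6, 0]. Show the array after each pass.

Pass 1: Select minimum -5 at index 1, swap -> [-5, -2, 6, 0]
Pass 2: Select minimum -2 at index 1, swap -> [-5, -2, 6, 0]


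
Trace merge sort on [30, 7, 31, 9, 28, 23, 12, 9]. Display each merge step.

Divide and conquer:
  Merge [30] + [7] -> [7, 30]
  Merge [31] + [9] -> [9, 31]
  Merge [7, 30] + [9, 31] -> [7, 9, 30, 31]
  Merge [28] + [23] -> [23, 28]
  Merge [12] + [9] -> [9, 12]
  Merge [23, 28] + [9, 12] -> [9, 12, 23, 28]
  Merge [7, 9, 30, 31] + [9, 12, 23, 28] -> [7, 9, 9, 12, 23, 28, 30, 31]


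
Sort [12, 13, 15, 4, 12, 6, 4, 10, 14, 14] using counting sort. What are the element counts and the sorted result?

Count array: [0, 0, 0, 0, 2, 0, 1, 0, 0, 0, 1, 0, 2, 1, 2, 1]
(count[i] = number of elements equal to i)
Cumulative count: [0, 0, 0, 0, 2, 2, 3, 3, 3, 3, 4, 4, 6, 7, 9, 10]
Sorted: [4, 4, 6, 10, 12, 12, 13, 14, 14, 15]


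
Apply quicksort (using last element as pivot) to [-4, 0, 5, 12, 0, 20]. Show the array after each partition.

Partition 1: pivot=20 at index 5 -> [-4, 0, 5, 12, 0, 20]
Partition 2: pivot=0 at index 2 -> [-4, 0, 0, 12, 5, 20]
Partition 3: pivot=0 at index 1 -> [-4, 0, 0, 12, 5, 20]
Partition 4: pivot=5 at index 3 -> [-4, 0, 0, 5, 12, 20]


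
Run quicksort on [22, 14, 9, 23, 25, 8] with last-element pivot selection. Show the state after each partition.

Partition 1: pivot=8 at index 0 -> [8, 14, 9, 23, 25, 22]
Partition 2: pivot=22 at index 3 -> [8, 14, 9, 22, 25, 23]
Partition 3: pivot=9 at index 1 -> [8, 9, 14, 22, 25, 23]
Partition 4: pivot=23 at index 4 -> [8, 9, 14, 22, 23, 25]


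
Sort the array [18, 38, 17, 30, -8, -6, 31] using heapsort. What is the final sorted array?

Build heap: [38, 30, 31, 18, -8, -6, 17]
Extract 38: [31, 30, 17, 18, -8, -6, 38]
Extract 31: [30, 18, 17, -6, -8, 31, 38]
Extract 30: [18, -6, 17, -8, 30, 31, 38]
Extract 18: [17, -6, -8, 18, 30, 31, 38]
Extract 17: [-6, -8, 17, 18, 30, 31, 38]
Extract -6: [-8, -6, 17, 18, 30, 31, 38]
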